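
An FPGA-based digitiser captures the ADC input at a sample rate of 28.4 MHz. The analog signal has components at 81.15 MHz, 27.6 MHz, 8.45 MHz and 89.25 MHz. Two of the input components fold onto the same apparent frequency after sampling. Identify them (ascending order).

fs/2 = 14.2 MHz.
81.15 MHz mod fs = 24.35 MHz.
24.35 MHz > fs/2 = 14.2 MHz, folds to fs − 24.35 MHz = 4.05 MHz.
27.6 MHz > fs/2 = 14.2 MHz, folds to fs − 27.6 MHz = 0.8 MHz.
8.45 MHz ≤ fs/2 = 14.2 MHz, passes unchanged.
89.25 MHz mod fs = 4.05 MHz.
4.05 MHz ≤ fs/2 = 14.2 MHz, appears at 4.05 MHz.
81.15 MHz and 89.25 MHz both map to 4.05 MHz.

81.15 MHz, 89.25 MHz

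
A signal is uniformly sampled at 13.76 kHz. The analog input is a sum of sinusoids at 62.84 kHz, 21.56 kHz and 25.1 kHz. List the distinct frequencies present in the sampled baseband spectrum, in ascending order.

2.42 kHz, 5.96 kHz

fs/2 = 6.88 kHz.
62.84 kHz mod fs = 7.8 kHz.
7.8 kHz > fs/2 = 6.88 kHz, folds to fs − 7.8 kHz = 5.96 kHz.
21.56 kHz mod fs = 7.8 kHz.
7.8 kHz > fs/2 = 6.88 kHz, folds to fs − 7.8 kHz = 5.96 kHz.
25.1 kHz mod fs = 11.34 kHz.
11.34 kHz > fs/2 = 6.88 kHz, folds to fs − 11.34 kHz = 2.42 kHz.
Distinct values: {2.42 kHz, 5.96 kHz}.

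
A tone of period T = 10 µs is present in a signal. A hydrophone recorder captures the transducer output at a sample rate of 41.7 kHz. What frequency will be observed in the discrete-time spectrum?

T = 10 µs → f = 1/T = 100 kHz.
100 kHz mod fs = 16.6 kHz.
16.6 kHz ≤ fs/2 = 20.85 kHz, appears at 16.6 kHz.

16.6 kHz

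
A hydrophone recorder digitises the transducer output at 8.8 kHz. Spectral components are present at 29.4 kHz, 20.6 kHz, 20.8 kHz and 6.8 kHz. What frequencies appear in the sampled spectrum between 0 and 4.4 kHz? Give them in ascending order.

fs/2 = 4.4 kHz.
29.4 kHz mod fs = 3 kHz.
3 kHz ≤ fs/2 = 4.4 kHz, appears at 3 kHz.
20.6 kHz mod fs = 3 kHz.
3 kHz ≤ fs/2 = 4.4 kHz, appears at 3 kHz.
20.8 kHz mod fs = 3.2 kHz.
3.2 kHz ≤ fs/2 = 4.4 kHz, appears at 3.2 kHz.
6.8 kHz > fs/2 = 4.4 kHz, folds to fs − 6.8 kHz = 2 kHz.
Distinct values: {2 kHz, 3 kHz, 3.2 kHz}.

2 kHz, 3 kHz, 3.2 kHz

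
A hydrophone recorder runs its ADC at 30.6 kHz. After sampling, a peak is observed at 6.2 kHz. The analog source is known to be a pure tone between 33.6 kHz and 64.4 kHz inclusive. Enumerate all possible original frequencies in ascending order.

Frequencies that alias to 6.2 kHz are k·fs ± 6.2 kHz for integer k ≥ 0.
k=0: 6.2 kHz.
k=1: 24.4 kHz, 36.8 kHz.
k=2: 55 kHz, 67.4 kHz.
k=3: 85.6 kHz, 98 kHz.
Within [33.6 kHz, 64.4 kHz]: 36.8 kHz, 55 kHz.

36.8 kHz, 55 kHz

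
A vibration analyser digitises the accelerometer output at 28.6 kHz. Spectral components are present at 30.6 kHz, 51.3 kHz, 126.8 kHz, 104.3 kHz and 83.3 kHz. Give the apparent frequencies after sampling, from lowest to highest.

fs/2 = 14.3 kHz.
30.6 kHz mod fs = 2 kHz.
2 kHz ≤ fs/2 = 14.3 kHz, appears at 2 kHz.
51.3 kHz mod fs = 22.7 kHz.
22.7 kHz > fs/2 = 14.3 kHz, folds to fs − 22.7 kHz = 5.9 kHz.
126.8 kHz mod fs = 12.4 kHz.
12.4 kHz ≤ fs/2 = 14.3 kHz, appears at 12.4 kHz.
104.3 kHz mod fs = 18.5 kHz.
18.5 kHz > fs/2 = 14.3 kHz, folds to fs − 18.5 kHz = 10.1 kHz.
83.3 kHz mod fs = 26.1 kHz.
26.1 kHz > fs/2 = 14.3 kHz, folds to fs − 26.1 kHz = 2.5 kHz.
Distinct values: {2 kHz, 2.5 kHz, 5.9 kHz, 10.1 kHz, 12.4 kHz}.

2 kHz, 2.5 kHz, 5.9 kHz, 10.1 kHz, 12.4 kHz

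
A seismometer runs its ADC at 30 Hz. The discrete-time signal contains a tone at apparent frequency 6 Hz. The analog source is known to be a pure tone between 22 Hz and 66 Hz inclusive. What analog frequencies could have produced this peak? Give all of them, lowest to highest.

24 Hz, 36 Hz, 54 Hz, 66 Hz

Frequencies that alias to 6 Hz are k·fs ± 6 Hz for integer k ≥ 0.
k=0: 6 Hz.
k=1: 24 Hz, 36 Hz.
k=2: 54 Hz, 66 Hz.
k=3: 84 Hz, 96 Hz.
Within [22 Hz, 66 Hz]: 24 Hz, 36 Hz, 54 Hz, 66 Hz.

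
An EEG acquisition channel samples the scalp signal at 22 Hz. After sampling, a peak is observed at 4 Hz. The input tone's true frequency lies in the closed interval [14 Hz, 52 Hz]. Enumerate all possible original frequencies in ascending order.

18 Hz, 26 Hz, 40 Hz, 48 Hz

Frequencies that alias to 4 Hz are k·fs ± 4 Hz for integer k ≥ 0.
k=0: 4 Hz.
k=1: 18 Hz, 26 Hz.
k=2: 40 Hz, 48 Hz.
k=3: 62 Hz, 70 Hz.
Within [14 Hz, 52 Hz]: 18 Hz, 26 Hz, 40 Hz, 48 Hz.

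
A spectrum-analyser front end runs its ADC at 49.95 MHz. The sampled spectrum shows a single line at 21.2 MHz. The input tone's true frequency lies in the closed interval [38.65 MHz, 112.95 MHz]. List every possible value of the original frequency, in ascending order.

Frequencies that alias to 21.2 MHz are k·fs ± 21.2 MHz for integer k ≥ 0.
k=0: 21.2 MHz.
k=1: 28.75 MHz, 71.15 MHz.
k=2: 78.7 MHz, 121.1 MHz.
k=3: 128.65 MHz, 171.05 MHz.
Within [38.65 MHz, 112.95 MHz]: 71.15 MHz, 78.7 MHz.

71.15 MHz, 78.7 MHz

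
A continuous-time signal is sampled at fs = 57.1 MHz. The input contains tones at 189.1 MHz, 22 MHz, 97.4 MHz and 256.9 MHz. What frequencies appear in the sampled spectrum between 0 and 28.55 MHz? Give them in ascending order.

16.8 MHz, 17.8 MHz, 22 MHz, 28.5 MHz

fs/2 = 28.55 MHz.
189.1 MHz mod fs = 17.8 MHz.
17.8 MHz ≤ fs/2 = 28.55 MHz, appears at 17.8 MHz.
22 MHz ≤ fs/2 = 28.55 MHz, passes unchanged.
97.4 MHz mod fs = 40.3 MHz.
40.3 MHz > fs/2 = 28.55 MHz, folds to fs − 40.3 MHz = 16.8 MHz.
256.9 MHz mod fs = 28.5 MHz.
28.5 MHz ≤ fs/2 = 28.55 MHz, appears at 28.5 MHz.
Distinct values: {16.8 MHz, 17.8 MHz, 22 MHz, 28.5 MHz}.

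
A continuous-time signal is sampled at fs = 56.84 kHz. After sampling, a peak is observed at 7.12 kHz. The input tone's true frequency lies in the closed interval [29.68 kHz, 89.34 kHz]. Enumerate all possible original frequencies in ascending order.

Frequencies that alias to 7.12 kHz are k·fs ± 7.12 kHz for integer k ≥ 0.
k=0: 7.12 kHz.
k=1: 49.72 kHz, 63.96 kHz.
k=2: 106.56 kHz, 120.8 kHz.
Within [29.68 kHz, 89.34 kHz]: 49.72 kHz, 63.96 kHz.

49.72 kHz, 63.96 kHz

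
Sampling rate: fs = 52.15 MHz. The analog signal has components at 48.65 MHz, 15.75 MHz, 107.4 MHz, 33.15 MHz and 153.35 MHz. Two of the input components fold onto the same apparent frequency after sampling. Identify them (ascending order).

fs/2 = 26.075 MHz.
48.65 MHz > fs/2 = 26.075 MHz, folds to fs − 48.65 MHz = 3.5 MHz.
15.75 MHz ≤ fs/2 = 26.075 MHz, passes unchanged.
107.4 MHz mod fs = 3.1 MHz.
3.1 MHz ≤ fs/2 = 26.075 MHz, appears at 3.1 MHz.
33.15 MHz > fs/2 = 26.075 MHz, folds to fs − 33.15 MHz = 19 MHz.
153.35 MHz mod fs = 49.05 MHz.
49.05 MHz > fs/2 = 26.075 MHz, folds to fs − 49.05 MHz = 3.1 MHz.
107.4 MHz and 153.35 MHz both map to 3.1 MHz.

107.4 MHz, 153.35 MHz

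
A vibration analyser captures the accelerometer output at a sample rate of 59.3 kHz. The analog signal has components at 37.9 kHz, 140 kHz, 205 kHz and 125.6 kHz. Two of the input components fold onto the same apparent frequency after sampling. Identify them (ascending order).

fs/2 = 29.65 kHz.
37.9 kHz > fs/2 = 29.65 kHz, folds to fs − 37.9 kHz = 21.4 kHz.
140 kHz mod fs = 21.4 kHz.
21.4 kHz ≤ fs/2 = 29.65 kHz, appears at 21.4 kHz.
205 kHz mod fs = 27.1 kHz.
27.1 kHz ≤ fs/2 = 29.65 kHz, appears at 27.1 kHz.
125.6 kHz mod fs = 7 kHz.
7 kHz ≤ fs/2 = 29.65 kHz, appears at 7 kHz.
37.9 kHz and 140 kHz both map to 21.4 kHz.

37.9 kHz, 140 kHz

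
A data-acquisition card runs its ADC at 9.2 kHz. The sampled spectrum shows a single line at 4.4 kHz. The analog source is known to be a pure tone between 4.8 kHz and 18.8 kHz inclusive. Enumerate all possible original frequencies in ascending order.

Frequencies that alias to 4.4 kHz are k·fs ± 4.4 kHz for integer k ≥ 0.
k=0: 4.4 kHz.
k=1: 4.8 kHz, 13.6 kHz.
k=2: 14 kHz, 22.8 kHz.
k=3: 23.2 kHz, 32 kHz.
Within [4.8 kHz, 18.8 kHz]: 4.8 kHz, 13.6 kHz, 14 kHz.

4.8 kHz, 13.6 kHz, 14 kHz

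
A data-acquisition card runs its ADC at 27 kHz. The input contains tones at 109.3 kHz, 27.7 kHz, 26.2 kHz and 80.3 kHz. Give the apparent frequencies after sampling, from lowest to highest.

0.7 kHz, 0.8 kHz, 1.3 kHz

fs/2 = 13.5 kHz.
109.3 kHz mod fs = 1.3 kHz.
1.3 kHz ≤ fs/2 = 13.5 kHz, appears at 1.3 kHz.
27.7 kHz mod fs = 0.7 kHz.
0.7 kHz ≤ fs/2 = 13.5 kHz, appears at 0.7 kHz.
26.2 kHz > fs/2 = 13.5 kHz, folds to fs − 26.2 kHz = 0.8 kHz.
80.3 kHz mod fs = 26.3 kHz.
26.3 kHz > fs/2 = 13.5 kHz, folds to fs − 26.3 kHz = 0.7 kHz.
Distinct values: {0.7 kHz, 0.8 kHz, 1.3 kHz}.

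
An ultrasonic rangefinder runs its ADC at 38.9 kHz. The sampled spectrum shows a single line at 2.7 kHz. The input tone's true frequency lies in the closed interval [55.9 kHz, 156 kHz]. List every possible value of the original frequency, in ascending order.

Frequencies that alias to 2.7 kHz are k·fs ± 2.7 kHz for integer k ≥ 0.
k=0: 2.7 kHz.
k=1: 36.2 kHz, 41.6 kHz.
k=2: 75.1 kHz, 80.5 kHz.
k=3: 114 kHz, 119.4 kHz.
k=4: 152.9 kHz, 158.3 kHz.
k=5: 191.8 kHz, 197.2 kHz.
Within [55.9 kHz, 156 kHz]: 75.1 kHz, 80.5 kHz, 114 kHz, 119.4 kHz, 152.9 kHz.

75.1 kHz, 80.5 kHz, 114 kHz, 119.4 kHz, 152.9 kHz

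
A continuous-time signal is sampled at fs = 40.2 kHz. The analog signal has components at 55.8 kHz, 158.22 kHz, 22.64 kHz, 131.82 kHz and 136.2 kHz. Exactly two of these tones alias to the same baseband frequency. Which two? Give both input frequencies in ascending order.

fs/2 = 20.1 kHz.
55.8 kHz mod fs = 15.6 kHz.
15.6 kHz ≤ fs/2 = 20.1 kHz, appears at 15.6 kHz.
158.22 kHz mod fs = 37.62 kHz.
37.62 kHz > fs/2 = 20.1 kHz, folds to fs − 37.62 kHz = 2.58 kHz.
22.64 kHz > fs/2 = 20.1 kHz, folds to fs − 22.64 kHz = 17.56 kHz.
131.82 kHz mod fs = 11.22 kHz.
11.22 kHz ≤ fs/2 = 20.1 kHz, appears at 11.22 kHz.
136.2 kHz mod fs = 15.6 kHz.
15.6 kHz ≤ fs/2 = 20.1 kHz, appears at 15.6 kHz.
55.8 kHz and 136.2 kHz both map to 15.6 kHz.

55.8 kHz, 136.2 kHz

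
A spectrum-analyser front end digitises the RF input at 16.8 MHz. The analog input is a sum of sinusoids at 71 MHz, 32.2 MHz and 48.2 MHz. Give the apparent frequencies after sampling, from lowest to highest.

fs/2 = 8.4 MHz.
71 MHz mod fs = 3.8 MHz.
3.8 MHz ≤ fs/2 = 8.4 MHz, appears at 3.8 MHz.
32.2 MHz mod fs = 15.4 MHz.
15.4 MHz > fs/2 = 8.4 MHz, folds to fs − 15.4 MHz = 1.4 MHz.
48.2 MHz mod fs = 14.6 MHz.
14.6 MHz > fs/2 = 8.4 MHz, folds to fs − 14.6 MHz = 2.2 MHz.
Distinct values: {1.4 MHz, 2.2 MHz, 3.8 MHz}.

1.4 MHz, 2.2 MHz, 3.8 MHz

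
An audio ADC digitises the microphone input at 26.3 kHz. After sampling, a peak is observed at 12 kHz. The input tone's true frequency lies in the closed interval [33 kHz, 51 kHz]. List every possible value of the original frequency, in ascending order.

38.3 kHz, 40.6 kHz

Frequencies that alias to 12 kHz are k·fs ± 12 kHz for integer k ≥ 0.
k=0: 12 kHz.
k=1: 14.3 kHz, 38.3 kHz.
k=2: 40.6 kHz, 64.6 kHz.
k=3: 66.9 kHz, 90.9 kHz.
Within [33 kHz, 51 kHz]: 38.3 kHz, 40.6 kHz.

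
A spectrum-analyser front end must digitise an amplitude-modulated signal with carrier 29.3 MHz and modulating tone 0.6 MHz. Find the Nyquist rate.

AM sidebands sit at fc ± fm = 28.7 MHz and 29.9 MHz.
Highest-frequency component: 29.9 MHz.
Nyquist rate = 2 × 29.9 MHz = 59.8 MHz.

59.8 MHz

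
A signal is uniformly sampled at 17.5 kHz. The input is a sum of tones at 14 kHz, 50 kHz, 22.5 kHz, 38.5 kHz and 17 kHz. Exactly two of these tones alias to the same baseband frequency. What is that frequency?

3.5 kHz

fs/2 = 8.75 kHz.
14 kHz > fs/2 = 8.75 kHz, folds to fs − 14 kHz = 3.5 kHz.
50 kHz mod fs = 15 kHz.
15 kHz > fs/2 = 8.75 kHz, folds to fs − 15 kHz = 2.5 kHz.
22.5 kHz mod fs = 5 kHz.
5 kHz ≤ fs/2 = 8.75 kHz, appears at 5 kHz.
38.5 kHz mod fs = 3.5 kHz.
3.5 kHz ≤ fs/2 = 8.75 kHz, appears at 3.5 kHz.
17 kHz > fs/2 = 8.75 kHz, folds to fs − 17 kHz = 0.5 kHz.
14 kHz and 38.5 kHz both map to 3.5 kHz.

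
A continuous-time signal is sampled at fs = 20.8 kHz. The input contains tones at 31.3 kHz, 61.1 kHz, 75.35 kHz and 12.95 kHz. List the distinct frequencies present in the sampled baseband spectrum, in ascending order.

fs/2 = 10.4 kHz.
31.3 kHz mod fs = 10.5 kHz.
10.5 kHz > fs/2 = 10.4 kHz, folds to fs − 10.5 kHz = 10.3 kHz.
61.1 kHz mod fs = 19.5 kHz.
19.5 kHz > fs/2 = 10.4 kHz, folds to fs − 19.5 kHz = 1.3 kHz.
75.35 kHz mod fs = 12.95 kHz.
12.95 kHz > fs/2 = 10.4 kHz, folds to fs − 12.95 kHz = 7.85 kHz.
12.95 kHz > fs/2 = 10.4 kHz, folds to fs − 12.95 kHz = 7.85 kHz.
Distinct values: {1.3 kHz, 7.85 kHz, 10.3 kHz}.

1.3 kHz, 7.85 kHz, 10.3 kHz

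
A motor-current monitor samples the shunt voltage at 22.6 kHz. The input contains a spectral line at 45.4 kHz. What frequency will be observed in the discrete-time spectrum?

45.4 kHz mod fs = 0.2 kHz.
0.2 kHz ≤ fs/2 = 11.3 kHz, appears at 0.2 kHz.

0.2 kHz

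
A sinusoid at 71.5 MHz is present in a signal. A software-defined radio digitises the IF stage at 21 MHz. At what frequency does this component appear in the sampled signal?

8.5 MHz

71.5 MHz mod fs = 8.5 MHz.
8.5 MHz ≤ fs/2 = 10.5 MHz, appears at 8.5 MHz.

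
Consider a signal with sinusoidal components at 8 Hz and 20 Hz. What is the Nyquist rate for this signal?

Highest-frequency component: 20 Hz.
Nyquist rate = 2 × 20 Hz = 40 Hz.

40 Hz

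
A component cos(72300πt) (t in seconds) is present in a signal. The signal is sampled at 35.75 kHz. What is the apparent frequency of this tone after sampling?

0.4 kHz

ω = 72300π rad/s → f = ω/(2π) = 36150 Hz = 36.15 kHz.
36.15 kHz mod fs = 0.4 kHz.
0.4 kHz ≤ fs/2 = 17.875 kHz, appears at 0.4 kHz.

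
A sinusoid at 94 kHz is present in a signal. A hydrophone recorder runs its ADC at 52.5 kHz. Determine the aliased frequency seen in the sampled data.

94 kHz mod fs = 41.5 kHz.
41.5 kHz > fs/2 = 26.25 kHz, folds to fs − 41.5 kHz = 11 kHz.

11 kHz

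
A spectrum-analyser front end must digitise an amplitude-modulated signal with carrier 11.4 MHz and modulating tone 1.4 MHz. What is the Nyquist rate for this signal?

25.6 MHz

AM sidebands sit at fc ± fm = 10 MHz and 12.8 MHz.
Highest-frequency component: 12.8 MHz.
Nyquist rate = 2 × 12.8 MHz = 25.6 MHz.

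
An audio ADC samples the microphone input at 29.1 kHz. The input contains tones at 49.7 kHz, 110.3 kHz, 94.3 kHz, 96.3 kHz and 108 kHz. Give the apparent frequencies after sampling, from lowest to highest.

fs/2 = 14.55 kHz.
49.7 kHz mod fs = 20.6 kHz.
20.6 kHz > fs/2 = 14.55 kHz, folds to fs − 20.6 kHz = 8.5 kHz.
110.3 kHz mod fs = 23 kHz.
23 kHz > fs/2 = 14.55 kHz, folds to fs − 23 kHz = 6.1 kHz.
94.3 kHz mod fs = 7 kHz.
7 kHz ≤ fs/2 = 14.55 kHz, appears at 7 kHz.
96.3 kHz mod fs = 9 kHz.
9 kHz ≤ fs/2 = 14.55 kHz, appears at 9 kHz.
108 kHz mod fs = 20.7 kHz.
20.7 kHz > fs/2 = 14.55 kHz, folds to fs − 20.7 kHz = 8.4 kHz.
Distinct values: {6.1 kHz, 7 kHz, 8.4 kHz, 8.5 kHz, 9 kHz}.

6.1 kHz, 7 kHz, 8.4 kHz, 8.5 kHz, 9 kHz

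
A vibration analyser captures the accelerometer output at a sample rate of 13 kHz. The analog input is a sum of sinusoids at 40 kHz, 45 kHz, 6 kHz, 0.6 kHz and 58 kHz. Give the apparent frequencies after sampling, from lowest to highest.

fs/2 = 6.5 kHz.
40 kHz mod fs = 1 kHz.
1 kHz ≤ fs/2 = 6.5 kHz, appears at 1 kHz.
45 kHz mod fs = 6 kHz.
6 kHz ≤ fs/2 = 6.5 kHz, appears at 6 kHz.
6 kHz ≤ fs/2 = 6.5 kHz, passes unchanged.
0.6 kHz ≤ fs/2 = 6.5 kHz, passes unchanged.
58 kHz mod fs = 6 kHz.
6 kHz ≤ fs/2 = 6.5 kHz, appears at 6 kHz.
Distinct values: {0.6 kHz, 1 kHz, 6 kHz}.

0.6 kHz, 1 kHz, 6 kHz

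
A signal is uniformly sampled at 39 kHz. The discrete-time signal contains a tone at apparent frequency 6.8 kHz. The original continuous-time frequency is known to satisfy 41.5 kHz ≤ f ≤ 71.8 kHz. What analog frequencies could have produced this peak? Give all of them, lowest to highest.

Frequencies that alias to 6.8 kHz are k·fs ± 6.8 kHz for integer k ≥ 0.
k=0: 6.8 kHz.
k=1: 32.2 kHz, 45.8 kHz.
k=2: 71.2 kHz, 84.8 kHz.
k=3: 110.2 kHz, 123.8 kHz.
Within [41.5 kHz, 71.8 kHz]: 45.8 kHz, 71.2 kHz.

45.8 kHz, 71.2 kHz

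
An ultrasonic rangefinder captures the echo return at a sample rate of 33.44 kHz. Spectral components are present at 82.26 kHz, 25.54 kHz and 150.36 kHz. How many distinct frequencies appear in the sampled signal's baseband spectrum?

fs/2 = 16.72 kHz.
82.26 kHz mod fs = 15.38 kHz.
15.38 kHz ≤ fs/2 = 16.72 kHz, appears at 15.38 kHz.
25.54 kHz > fs/2 = 16.72 kHz, folds to fs − 25.54 kHz = 7.9 kHz.
150.36 kHz mod fs = 16.6 kHz.
16.6 kHz ≤ fs/2 = 16.72 kHz, appears at 16.6 kHz.
Distinct values: {7.9 kHz, 15.38 kHz, 16.6 kHz} → 3.

3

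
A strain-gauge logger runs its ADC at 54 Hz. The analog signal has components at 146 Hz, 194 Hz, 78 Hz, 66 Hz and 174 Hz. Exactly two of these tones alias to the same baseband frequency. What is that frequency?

12 Hz

fs/2 = 27 Hz.
146 Hz mod fs = 38 Hz.
38 Hz > fs/2 = 27 Hz, folds to fs − 38 Hz = 16 Hz.
194 Hz mod fs = 32 Hz.
32 Hz > fs/2 = 27 Hz, folds to fs − 32 Hz = 22 Hz.
78 Hz mod fs = 24 Hz.
24 Hz ≤ fs/2 = 27 Hz, appears at 24 Hz.
66 Hz mod fs = 12 Hz.
12 Hz ≤ fs/2 = 27 Hz, appears at 12 Hz.
174 Hz mod fs = 12 Hz.
12 Hz ≤ fs/2 = 27 Hz, appears at 12 Hz.
66 Hz and 174 Hz both map to 12 Hz.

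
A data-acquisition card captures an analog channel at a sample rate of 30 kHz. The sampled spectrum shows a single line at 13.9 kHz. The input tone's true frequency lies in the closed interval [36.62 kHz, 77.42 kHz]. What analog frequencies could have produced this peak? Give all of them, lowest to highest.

Frequencies that alias to 13.9 kHz are k·fs ± 13.9 kHz for integer k ≥ 0.
k=0: 13.9 kHz.
k=1: 16.1 kHz, 43.9 kHz.
k=2: 46.1 kHz, 73.9 kHz.
k=3: 76.1 kHz, 103.9 kHz.
k=4: 106.1 kHz, 133.9 kHz.
Within [36.62 kHz, 77.42 kHz]: 43.9 kHz, 46.1 kHz, 73.9 kHz, 76.1 kHz.

43.9 kHz, 46.1 kHz, 73.9 kHz, 76.1 kHz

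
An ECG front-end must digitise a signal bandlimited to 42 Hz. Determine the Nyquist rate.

Nyquist rate = 2 × 42 Hz = 84 Hz.

84 Hz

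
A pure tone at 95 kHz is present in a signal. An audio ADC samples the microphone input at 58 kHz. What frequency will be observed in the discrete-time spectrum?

95 kHz mod fs = 37 kHz.
37 kHz > fs/2 = 29 kHz, folds to fs − 37 kHz = 21 kHz.

21 kHz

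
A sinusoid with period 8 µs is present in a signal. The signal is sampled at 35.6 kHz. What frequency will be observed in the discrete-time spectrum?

17.4 kHz

T = 8 µs → f = 1/T = 125 kHz.
125 kHz mod fs = 18.2 kHz.
18.2 kHz > fs/2 = 17.8 kHz, folds to fs − 18.2 kHz = 17.4 kHz.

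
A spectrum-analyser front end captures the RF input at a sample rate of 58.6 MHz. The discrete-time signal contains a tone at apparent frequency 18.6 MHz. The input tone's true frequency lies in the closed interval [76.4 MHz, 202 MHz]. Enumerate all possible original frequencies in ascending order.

Frequencies that alias to 18.6 MHz are k·fs ± 18.6 MHz for integer k ≥ 0.
k=0: 18.6 MHz.
k=1: 40 MHz, 77.2 MHz.
k=2: 98.6 MHz, 135.8 MHz.
k=3: 157.2 MHz, 194.4 MHz.
k=4: 215.8 MHz, 253 MHz.
Within [76.4 MHz, 202 MHz]: 77.2 MHz, 98.6 MHz, 135.8 MHz, 157.2 MHz, 194.4 MHz.

77.2 MHz, 98.6 MHz, 135.8 MHz, 157.2 MHz, 194.4 MHz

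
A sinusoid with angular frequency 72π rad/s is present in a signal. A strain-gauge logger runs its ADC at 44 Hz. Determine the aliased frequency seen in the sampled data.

8 Hz

ω = 72π rad/s → f = ω/(2π) = 36 Hz.
36 Hz > fs/2 = 22 Hz, folds to fs − 36 Hz = 8 Hz.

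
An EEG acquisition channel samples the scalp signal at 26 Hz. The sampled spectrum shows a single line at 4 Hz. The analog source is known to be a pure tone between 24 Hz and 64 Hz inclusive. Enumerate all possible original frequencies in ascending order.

30 Hz, 48 Hz, 56 Hz

Frequencies that alias to 4 Hz are k·fs ± 4 Hz for integer k ≥ 0.
k=0: 4 Hz.
k=1: 22 Hz, 30 Hz.
k=2: 48 Hz, 56 Hz.
k=3: 74 Hz, 82 Hz.
Within [24 Hz, 64 Hz]: 30 Hz, 48 Hz, 56 Hz.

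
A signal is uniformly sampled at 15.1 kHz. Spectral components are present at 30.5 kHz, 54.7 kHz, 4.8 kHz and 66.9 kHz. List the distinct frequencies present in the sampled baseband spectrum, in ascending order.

fs/2 = 7.55 kHz.
30.5 kHz mod fs = 0.3 kHz.
0.3 kHz ≤ fs/2 = 7.55 kHz, appears at 0.3 kHz.
54.7 kHz mod fs = 9.4 kHz.
9.4 kHz > fs/2 = 7.55 kHz, folds to fs − 9.4 kHz = 5.7 kHz.
4.8 kHz ≤ fs/2 = 7.55 kHz, passes unchanged.
66.9 kHz mod fs = 6.5 kHz.
6.5 kHz ≤ fs/2 = 7.55 kHz, appears at 6.5 kHz.
Distinct values: {0.3 kHz, 4.8 kHz, 5.7 kHz, 6.5 kHz}.

0.3 kHz, 4.8 kHz, 5.7 kHz, 6.5 kHz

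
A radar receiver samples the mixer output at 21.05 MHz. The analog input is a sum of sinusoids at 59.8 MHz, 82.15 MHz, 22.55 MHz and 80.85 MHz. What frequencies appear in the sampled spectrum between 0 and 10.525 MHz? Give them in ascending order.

fs/2 = 10.525 MHz.
59.8 MHz mod fs = 17.7 MHz.
17.7 MHz > fs/2 = 10.525 MHz, folds to fs − 17.7 MHz = 3.35 MHz.
82.15 MHz mod fs = 19 MHz.
19 MHz > fs/2 = 10.525 MHz, folds to fs − 19 MHz = 2.05 MHz.
22.55 MHz mod fs = 1.5 MHz.
1.5 MHz ≤ fs/2 = 10.525 MHz, appears at 1.5 MHz.
80.85 MHz mod fs = 17.7 MHz.
17.7 MHz > fs/2 = 10.525 MHz, folds to fs − 17.7 MHz = 3.35 MHz.
Distinct values: {1.5 MHz, 2.05 MHz, 3.35 MHz}.

1.5 MHz, 2.05 MHz, 3.35 MHz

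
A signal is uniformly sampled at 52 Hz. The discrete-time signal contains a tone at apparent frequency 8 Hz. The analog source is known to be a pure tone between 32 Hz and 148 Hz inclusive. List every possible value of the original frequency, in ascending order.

44 Hz, 60 Hz, 96 Hz, 112 Hz, 148 Hz

Frequencies that alias to 8 Hz are k·fs ± 8 Hz for integer k ≥ 0.
k=0: 8 Hz.
k=1: 44 Hz, 60 Hz.
k=2: 96 Hz, 112 Hz.
k=3: 148 Hz, 164 Hz.
k=4: 200 Hz, 216 Hz.
Within [32 Hz, 148 Hz]: 44 Hz, 60 Hz, 96 Hz, 112 Hz, 148 Hz.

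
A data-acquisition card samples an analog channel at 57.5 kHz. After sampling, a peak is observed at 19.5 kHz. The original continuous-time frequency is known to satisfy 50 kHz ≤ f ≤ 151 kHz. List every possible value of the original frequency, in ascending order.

Frequencies that alias to 19.5 kHz are k·fs ± 19.5 kHz for integer k ≥ 0.
k=0: 19.5 kHz.
k=1: 38 kHz, 77 kHz.
k=2: 95.5 kHz, 134.5 kHz.
k=3: 153 kHz, 192 kHz.
Within [50 kHz, 151 kHz]: 77 kHz, 95.5 kHz, 134.5 kHz.

77 kHz, 95.5 kHz, 134.5 kHz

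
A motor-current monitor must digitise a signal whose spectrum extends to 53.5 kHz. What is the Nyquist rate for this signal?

107 kHz

Nyquist rate = 2 × 53.5 kHz = 107 kHz.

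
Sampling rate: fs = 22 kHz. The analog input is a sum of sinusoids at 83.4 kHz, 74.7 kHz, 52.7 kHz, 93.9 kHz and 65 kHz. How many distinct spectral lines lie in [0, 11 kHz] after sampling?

fs/2 = 11 kHz.
83.4 kHz mod fs = 17.4 kHz.
17.4 kHz > fs/2 = 11 kHz, folds to fs − 17.4 kHz = 4.6 kHz.
74.7 kHz mod fs = 8.7 kHz.
8.7 kHz ≤ fs/2 = 11 kHz, appears at 8.7 kHz.
52.7 kHz mod fs = 8.7 kHz.
8.7 kHz ≤ fs/2 = 11 kHz, appears at 8.7 kHz.
93.9 kHz mod fs = 5.9 kHz.
5.9 kHz ≤ fs/2 = 11 kHz, appears at 5.9 kHz.
65 kHz mod fs = 21 kHz.
21 kHz > fs/2 = 11 kHz, folds to fs − 21 kHz = 1 kHz.
Distinct values: {1 kHz, 4.6 kHz, 5.9 kHz, 8.7 kHz} → 4.

4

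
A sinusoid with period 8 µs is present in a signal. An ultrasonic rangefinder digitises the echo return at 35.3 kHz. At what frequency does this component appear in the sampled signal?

16.2 kHz

T = 8 µs → f = 1/T = 125 kHz.
125 kHz mod fs = 19.1 kHz.
19.1 kHz > fs/2 = 17.65 kHz, folds to fs − 19.1 kHz = 16.2 kHz.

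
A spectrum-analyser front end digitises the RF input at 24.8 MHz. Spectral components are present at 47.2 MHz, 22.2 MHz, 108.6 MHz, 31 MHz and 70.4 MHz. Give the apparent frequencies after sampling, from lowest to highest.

fs/2 = 12.4 MHz.
47.2 MHz mod fs = 22.4 MHz.
22.4 MHz > fs/2 = 12.4 MHz, folds to fs − 22.4 MHz = 2.4 MHz.
22.2 MHz > fs/2 = 12.4 MHz, folds to fs − 22.2 MHz = 2.6 MHz.
108.6 MHz mod fs = 9.4 MHz.
9.4 MHz ≤ fs/2 = 12.4 MHz, appears at 9.4 MHz.
31 MHz mod fs = 6.2 MHz.
6.2 MHz ≤ fs/2 = 12.4 MHz, appears at 6.2 MHz.
70.4 MHz mod fs = 20.8 MHz.
20.8 MHz > fs/2 = 12.4 MHz, folds to fs − 20.8 MHz = 4 MHz.
Distinct values: {2.4 MHz, 2.6 MHz, 4 MHz, 6.2 MHz, 9.4 MHz}.

2.4 MHz, 2.6 MHz, 4 MHz, 6.2 MHz, 9.4 MHz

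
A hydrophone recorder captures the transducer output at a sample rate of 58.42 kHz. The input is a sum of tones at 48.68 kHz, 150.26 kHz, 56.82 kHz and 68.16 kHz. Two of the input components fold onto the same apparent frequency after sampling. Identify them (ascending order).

48.68 kHz, 68.16 kHz

fs/2 = 29.21 kHz.
48.68 kHz > fs/2 = 29.21 kHz, folds to fs − 48.68 kHz = 9.74 kHz.
150.26 kHz mod fs = 33.42 kHz.
33.42 kHz > fs/2 = 29.21 kHz, folds to fs − 33.42 kHz = 25 kHz.
56.82 kHz > fs/2 = 29.21 kHz, folds to fs − 56.82 kHz = 1.6 kHz.
68.16 kHz mod fs = 9.74 kHz.
9.74 kHz ≤ fs/2 = 29.21 kHz, appears at 9.74 kHz.
48.68 kHz and 68.16 kHz both map to 9.74 kHz.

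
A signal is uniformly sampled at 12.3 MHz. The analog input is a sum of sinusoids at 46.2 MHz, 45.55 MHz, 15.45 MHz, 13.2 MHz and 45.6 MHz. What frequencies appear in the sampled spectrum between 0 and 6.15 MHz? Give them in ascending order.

fs/2 = 6.15 MHz.
46.2 MHz mod fs = 9.3 MHz.
9.3 MHz > fs/2 = 6.15 MHz, folds to fs − 9.3 MHz = 3 MHz.
45.55 MHz mod fs = 8.65 MHz.
8.65 MHz > fs/2 = 6.15 MHz, folds to fs − 8.65 MHz = 3.65 MHz.
15.45 MHz mod fs = 3.15 MHz.
3.15 MHz ≤ fs/2 = 6.15 MHz, appears at 3.15 MHz.
13.2 MHz mod fs = 0.9 MHz.
0.9 MHz ≤ fs/2 = 6.15 MHz, appears at 0.9 MHz.
45.6 MHz mod fs = 8.7 MHz.
8.7 MHz > fs/2 = 6.15 MHz, folds to fs − 8.7 MHz = 3.6 MHz.
Distinct values: {0.9 MHz, 3 MHz, 3.15 MHz, 3.6 MHz, 3.65 MHz}.

0.9 MHz, 3 MHz, 3.15 MHz, 3.6 MHz, 3.65 MHz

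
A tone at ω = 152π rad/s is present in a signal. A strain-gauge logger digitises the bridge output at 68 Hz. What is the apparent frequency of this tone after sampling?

ω = 152π rad/s → f = ω/(2π) = 76 Hz.
76 Hz mod fs = 8 Hz.
8 Hz ≤ fs/2 = 34 Hz, appears at 8 Hz.

8 Hz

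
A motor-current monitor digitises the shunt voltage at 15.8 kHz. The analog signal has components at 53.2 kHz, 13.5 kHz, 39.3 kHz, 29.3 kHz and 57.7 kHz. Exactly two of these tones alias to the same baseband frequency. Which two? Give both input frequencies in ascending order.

fs/2 = 7.9 kHz.
53.2 kHz mod fs = 5.8 kHz.
5.8 kHz ≤ fs/2 = 7.9 kHz, appears at 5.8 kHz.
13.5 kHz > fs/2 = 7.9 kHz, folds to fs − 13.5 kHz = 2.3 kHz.
39.3 kHz mod fs = 7.7 kHz.
7.7 kHz ≤ fs/2 = 7.9 kHz, appears at 7.7 kHz.
29.3 kHz mod fs = 13.5 kHz.
13.5 kHz > fs/2 = 7.9 kHz, folds to fs − 13.5 kHz = 2.3 kHz.
57.7 kHz mod fs = 10.3 kHz.
10.3 kHz > fs/2 = 7.9 kHz, folds to fs − 10.3 kHz = 5.5 kHz.
13.5 kHz and 29.3 kHz both map to 2.3 kHz.

13.5 kHz, 29.3 kHz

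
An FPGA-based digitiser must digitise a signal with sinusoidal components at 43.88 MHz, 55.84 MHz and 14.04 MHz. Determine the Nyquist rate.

Highest-frequency component: 55.84 MHz.
Nyquist rate = 2 × 55.84 MHz = 111.68 MHz.

111.68 MHz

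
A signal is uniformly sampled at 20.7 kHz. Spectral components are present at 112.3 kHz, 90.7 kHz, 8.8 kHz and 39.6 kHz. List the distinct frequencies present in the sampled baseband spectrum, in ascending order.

fs/2 = 10.35 kHz.
112.3 kHz mod fs = 8.8 kHz.
8.8 kHz ≤ fs/2 = 10.35 kHz, appears at 8.8 kHz.
90.7 kHz mod fs = 7.9 kHz.
7.9 kHz ≤ fs/2 = 10.35 kHz, appears at 7.9 kHz.
8.8 kHz ≤ fs/2 = 10.35 kHz, passes unchanged.
39.6 kHz mod fs = 18.9 kHz.
18.9 kHz > fs/2 = 10.35 kHz, folds to fs − 18.9 kHz = 1.8 kHz.
Distinct values: {1.8 kHz, 7.9 kHz, 8.8 kHz}.

1.8 kHz, 7.9 kHz, 8.8 kHz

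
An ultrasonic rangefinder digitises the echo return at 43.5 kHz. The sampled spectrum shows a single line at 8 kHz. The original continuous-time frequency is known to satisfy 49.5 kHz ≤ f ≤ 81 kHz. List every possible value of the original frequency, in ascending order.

Frequencies that alias to 8 kHz are k·fs ± 8 kHz for integer k ≥ 0.
k=0: 8 kHz.
k=1: 35.5 kHz, 51.5 kHz.
k=2: 79 kHz, 95 kHz.
k=3: 122.5 kHz, 138.5 kHz.
Within [49.5 kHz, 81 kHz]: 51.5 kHz, 79 kHz.

51.5 kHz, 79 kHz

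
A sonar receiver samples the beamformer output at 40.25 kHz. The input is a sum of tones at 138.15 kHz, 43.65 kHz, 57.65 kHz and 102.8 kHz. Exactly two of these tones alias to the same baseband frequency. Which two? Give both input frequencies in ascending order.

57.65 kHz, 138.15 kHz

fs/2 = 20.125 kHz.
138.15 kHz mod fs = 17.4 kHz.
17.4 kHz ≤ fs/2 = 20.125 kHz, appears at 17.4 kHz.
43.65 kHz mod fs = 3.4 kHz.
3.4 kHz ≤ fs/2 = 20.125 kHz, appears at 3.4 kHz.
57.65 kHz mod fs = 17.4 kHz.
17.4 kHz ≤ fs/2 = 20.125 kHz, appears at 17.4 kHz.
102.8 kHz mod fs = 22.3 kHz.
22.3 kHz > fs/2 = 20.125 kHz, folds to fs − 22.3 kHz = 17.95 kHz.
57.65 kHz and 138.15 kHz both map to 17.4 kHz.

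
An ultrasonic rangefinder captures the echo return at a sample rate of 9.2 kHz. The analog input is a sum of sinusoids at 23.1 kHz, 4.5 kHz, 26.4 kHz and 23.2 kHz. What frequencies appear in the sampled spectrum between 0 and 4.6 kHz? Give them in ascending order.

fs/2 = 4.6 kHz.
23.1 kHz mod fs = 4.7 kHz.
4.7 kHz > fs/2 = 4.6 kHz, folds to fs − 4.7 kHz = 4.5 kHz.
4.5 kHz ≤ fs/2 = 4.6 kHz, passes unchanged.
26.4 kHz mod fs = 8 kHz.
8 kHz > fs/2 = 4.6 kHz, folds to fs − 8 kHz = 1.2 kHz.
23.2 kHz mod fs = 4.8 kHz.
4.8 kHz > fs/2 = 4.6 kHz, folds to fs − 4.8 kHz = 4.4 kHz.
Distinct values: {1.2 kHz, 4.4 kHz, 4.5 kHz}.

1.2 kHz, 4.4 kHz, 4.5 kHz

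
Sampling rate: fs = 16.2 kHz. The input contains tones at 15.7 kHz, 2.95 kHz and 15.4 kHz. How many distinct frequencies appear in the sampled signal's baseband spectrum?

fs/2 = 8.1 kHz.
15.7 kHz > fs/2 = 8.1 kHz, folds to fs − 15.7 kHz = 0.5 kHz.
2.95 kHz ≤ fs/2 = 8.1 kHz, passes unchanged.
15.4 kHz > fs/2 = 8.1 kHz, folds to fs − 15.4 kHz = 0.8 kHz.
Distinct values: {0.5 kHz, 0.8 kHz, 2.95 kHz} → 3.

3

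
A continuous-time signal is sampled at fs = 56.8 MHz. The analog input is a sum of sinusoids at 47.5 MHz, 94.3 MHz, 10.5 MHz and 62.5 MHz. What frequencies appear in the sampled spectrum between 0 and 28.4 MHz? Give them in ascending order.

fs/2 = 28.4 MHz.
47.5 MHz > fs/2 = 28.4 MHz, folds to fs − 47.5 MHz = 9.3 MHz.
94.3 MHz mod fs = 37.5 MHz.
37.5 MHz > fs/2 = 28.4 MHz, folds to fs − 37.5 MHz = 19.3 MHz.
10.5 MHz ≤ fs/2 = 28.4 MHz, passes unchanged.
62.5 MHz mod fs = 5.7 MHz.
5.7 MHz ≤ fs/2 = 28.4 MHz, appears at 5.7 MHz.
Distinct values: {5.7 MHz, 9.3 MHz, 10.5 MHz, 19.3 MHz}.

5.7 MHz, 9.3 MHz, 10.5 MHz, 19.3 MHz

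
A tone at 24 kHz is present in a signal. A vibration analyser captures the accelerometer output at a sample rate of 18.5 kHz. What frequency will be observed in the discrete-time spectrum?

5.5 kHz

24 kHz mod fs = 5.5 kHz.
5.5 kHz ≤ fs/2 = 9.25 kHz, appears at 5.5 kHz.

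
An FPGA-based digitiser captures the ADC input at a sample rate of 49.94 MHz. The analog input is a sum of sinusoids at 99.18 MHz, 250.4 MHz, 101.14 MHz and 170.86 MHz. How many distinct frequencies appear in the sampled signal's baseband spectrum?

3

fs/2 = 24.97 MHz.
99.18 MHz mod fs = 49.24 MHz.
49.24 MHz > fs/2 = 24.97 MHz, folds to fs − 49.24 MHz = 0.7 MHz.
250.4 MHz mod fs = 0.7 MHz.
0.7 MHz ≤ fs/2 = 24.97 MHz, appears at 0.7 MHz.
101.14 MHz mod fs = 1.26 MHz.
1.26 MHz ≤ fs/2 = 24.97 MHz, appears at 1.26 MHz.
170.86 MHz mod fs = 21.04 MHz.
21.04 MHz ≤ fs/2 = 24.97 MHz, appears at 21.04 MHz.
Distinct values: {0.7 MHz, 1.26 MHz, 21.04 MHz} → 3.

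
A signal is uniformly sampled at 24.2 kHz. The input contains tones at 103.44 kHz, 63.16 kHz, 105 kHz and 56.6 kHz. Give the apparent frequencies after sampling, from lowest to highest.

6.64 kHz, 8.2 kHz, 9.44 kHz

fs/2 = 12.1 kHz.
103.44 kHz mod fs = 6.64 kHz.
6.64 kHz ≤ fs/2 = 12.1 kHz, appears at 6.64 kHz.
63.16 kHz mod fs = 14.76 kHz.
14.76 kHz > fs/2 = 12.1 kHz, folds to fs − 14.76 kHz = 9.44 kHz.
105 kHz mod fs = 8.2 kHz.
8.2 kHz ≤ fs/2 = 12.1 kHz, appears at 8.2 kHz.
56.6 kHz mod fs = 8.2 kHz.
8.2 kHz ≤ fs/2 = 12.1 kHz, appears at 8.2 kHz.
Distinct values: {6.64 kHz, 8.2 kHz, 9.44 kHz}.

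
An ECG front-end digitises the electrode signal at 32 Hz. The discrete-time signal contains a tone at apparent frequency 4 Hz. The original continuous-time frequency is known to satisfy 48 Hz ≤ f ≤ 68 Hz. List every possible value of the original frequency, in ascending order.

Frequencies that alias to 4 Hz are k·fs ± 4 Hz for integer k ≥ 0.
k=0: 4 Hz.
k=1: 28 Hz, 36 Hz.
k=2: 60 Hz, 68 Hz.
k=3: 92 Hz, 100 Hz.
Within [48 Hz, 68 Hz]: 60 Hz, 68 Hz.

60 Hz, 68 Hz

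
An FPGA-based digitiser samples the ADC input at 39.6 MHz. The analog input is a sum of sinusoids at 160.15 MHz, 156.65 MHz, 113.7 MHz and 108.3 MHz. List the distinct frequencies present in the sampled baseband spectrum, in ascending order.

fs/2 = 19.8 MHz.
160.15 MHz mod fs = 1.75 MHz.
1.75 MHz ≤ fs/2 = 19.8 MHz, appears at 1.75 MHz.
156.65 MHz mod fs = 37.85 MHz.
37.85 MHz > fs/2 = 19.8 MHz, folds to fs − 37.85 MHz = 1.75 MHz.
113.7 MHz mod fs = 34.5 MHz.
34.5 MHz > fs/2 = 19.8 MHz, folds to fs − 34.5 MHz = 5.1 MHz.
108.3 MHz mod fs = 29.1 MHz.
29.1 MHz > fs/2 = 19.8 MHz, folds to fs − 29.1 MHz = 10.5 MHz.
Distinct values: {1.75 MHz, 5.1 MHz, 10.5 MHz}.

1.75 MHz, 5.1 MHz, 10.5 MHz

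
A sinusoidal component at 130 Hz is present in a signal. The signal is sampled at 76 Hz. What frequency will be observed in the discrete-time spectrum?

130 Hz mod fs = 54 Hz.
54 Hz > fs/2 = 38 Hz, folds to fs − 54 Hz = 22 Hz.

22 Hz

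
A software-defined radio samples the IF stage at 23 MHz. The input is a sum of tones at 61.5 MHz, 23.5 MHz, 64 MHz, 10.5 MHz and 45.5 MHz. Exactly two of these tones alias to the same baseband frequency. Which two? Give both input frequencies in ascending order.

23.5 MHz, 45.5 MHz

fs/2 = 11.5 MHz.
61.5 MHz mod fs = 15.5 MHz.
15.5 MHz > fs/2 = 11.5 MHz, folds to fs − 15.5 MHz = 7.5 MHz.
23.5 MHz mod fs = 0.5 MHz.
0.5 MHz ≤ fs/2 = 11.5 MHz, appears at 0.5 MHz.
64 MHz mod fs = 18 MHz.
18 MHz > fs/2 = 11.5 MHz, folds to fs − 18 MHz = 5 MHz.
10.5 MHz ≤ fs/2 = 11.5 MHz, passes unchanged.
45.5 MHz mod fs = 22.5 MHz.
22.5 MHz > fs/2 = 11.5 MHz, folds to fs − 22.5 MHz = 0.5 MHz.
23.5 MHz and 45.5 MHz both map to 0.5 MHz.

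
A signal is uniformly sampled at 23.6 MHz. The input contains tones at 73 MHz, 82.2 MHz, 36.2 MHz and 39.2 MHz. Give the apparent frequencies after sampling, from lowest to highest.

fs/2 = 11.8 MHz.
73 MHz mod fs = 2.2 MHz.
2.2 MHz ≤ fs/2 = 11.8 MHz, appears at 2.2 MHz.
82.2 MHz mod fs = 11.4 MHz.
11.4 MHz ≤ fs/2 = 11.8 MHz, appears at 11.4 MHz.
36.2 MHz mod fs = 12.6 MHz.
12.6 MHz > fs/2 = 11.8 MHz, folds to fs − 12.6 MHz = 11 MHz.
39.2 MHz mod fs = 15.6 MHz.
15.6 MHz > fs/2 = 11.8 MHz, folds to fs − 15.6 MHz = 8 MHz.
Distinct values: {2.2 MHz, 8 MHz, 11 MHz, 11.4 MHz}.

2.2 MHz, 8 MHz, 11 MHz, 11.4 MHz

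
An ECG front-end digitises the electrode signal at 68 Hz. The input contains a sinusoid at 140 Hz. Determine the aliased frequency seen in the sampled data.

140 Hz mod fs = 4 Hz.
4 Hz ≤ fs/2 = 34 Hz, appears at 4 Hz.

4 Hz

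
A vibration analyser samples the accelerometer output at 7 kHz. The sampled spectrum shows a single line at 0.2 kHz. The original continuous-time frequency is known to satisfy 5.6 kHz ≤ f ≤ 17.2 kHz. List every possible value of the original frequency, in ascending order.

6.8 kHz, 7.2 kHz, 13.8 kHz, 14.2 kHz

Frequencies that alias to 0.2 kHz are k·fs ± 0.2 kHz for integer k ≥ 0.
k=0: 0.2 kHz.
k=1: 6.8 kHz, 7.2 kHz.
k=2: 13.8 kHz, 14.2 kHz.
k=3: 20.8 kHz, 21.2 kHz.
Within [5.6 kHz, 17.2 kHz]: 6.8 kHz, 7.2 kHz, 13.8 kHz, 14.2 kHz.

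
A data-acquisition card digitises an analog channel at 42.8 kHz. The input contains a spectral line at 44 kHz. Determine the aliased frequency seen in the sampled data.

1.2 kHz

44 kHz mod fs = 1.2 kHz.
1.2 kHz ≤ fs/2 = 21.4 kHz, appears at 1.2 kHz.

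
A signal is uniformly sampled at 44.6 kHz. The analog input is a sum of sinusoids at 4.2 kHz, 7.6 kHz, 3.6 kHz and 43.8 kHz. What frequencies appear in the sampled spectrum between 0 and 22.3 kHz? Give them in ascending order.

fs/2 = 22.3 kHz.
4.2 kHz ≤ fs/2 = 22.3 kHz, passes unchanged.
7.6 kHz ≤ fs/2 = 22.3 kHz, passes unchanged.
3.6 kHz ≤ fs/2 = 22.3 kHz, passes unchanged.
43.8 kHz > fs/2 = 22.3 kHz, folds to fs − 43.8 kHz = 0.8 kHz.
Distinct values: {0.8 kHz, 3.6 kHz, 4.2 kHz, 7.6 kHz}.

0.8 kHz, 3.6 kHz, 4.2 kHz, 7.6 kHz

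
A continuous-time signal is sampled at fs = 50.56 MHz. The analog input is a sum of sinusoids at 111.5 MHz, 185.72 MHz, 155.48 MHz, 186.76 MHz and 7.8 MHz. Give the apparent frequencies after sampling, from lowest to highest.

fs/2 = 25.28 MHz.
111.5 MHz mod fs = 10.38 MHz.
10.38 MHz ≤ fs/2 = 25.28 MHz, appears at 10.38 MHz.
185.72 MHz mod fs = 34.04 MHz.
34.04 MHz > fs/2 = 25.28 MHz, folds to fs − 34.04 MHz = 16.52 MHz.
155.48 MHz mod fs = 3.8 MHz.
3.8 MHz ≤ fs/2 = 25.28 MHz, appears at 3.8 MHz.
186.76 MHz mod fs = 35.08 MHz.
35.08 MHz > fs/2 = 25.28 MHz, folds to fs − 35.08 MHz = 15.48 MHz.
7.8 MHz ≤ fs/2 = 25.28 MHz, passes unchanged.
Distinct values: {3.8 MHz, 7.8 MHz, 10.38 MHz, 15.48 MHz, 16.52 MHz}.

3.8 MHz, 7.8 MHz, 10.38 MHz, 15.48 MHz, 16.52 MHz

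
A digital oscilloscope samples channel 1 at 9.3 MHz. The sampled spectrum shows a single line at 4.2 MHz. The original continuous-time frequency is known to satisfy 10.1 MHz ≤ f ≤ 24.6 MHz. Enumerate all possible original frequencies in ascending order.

13.5 MHz, 14.4 MHz, 22.8 MHz, 23.7 MHz

Frequencies that alias to 4.2 MHz are k·fs ± 4.2 MHz for integer k ≥ 0.
k=0: 4.2 MHz.
k=1: 5.1 MHz, 13.5 MHz.
k=2: 14.4 MHz, 22.8 MHz.
k=3: 23.7 MHz, 32.1 MHz.
k=4: 33 MHz, 41.4 MHz.
Within [10.1 MHz, 24.6 MHz]: 13.5 MHz, 14.4 MHz, 22.8 MHz, 23.7 MHz.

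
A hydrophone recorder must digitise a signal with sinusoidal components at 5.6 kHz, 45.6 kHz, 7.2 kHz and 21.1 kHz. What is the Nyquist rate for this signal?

Highest-frequency component: 45.6 kHz.
Nyquist rate = 2 × 45.6 kHz = 91.2 kHz.

91.2 kHz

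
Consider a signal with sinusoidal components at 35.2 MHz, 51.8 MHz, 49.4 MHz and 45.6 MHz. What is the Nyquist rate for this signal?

Highest-frequency component: 51.8 MHz.
Nyquist rate = 2 × 51.8 MHz = 103.6 MHz.

103.6 MHz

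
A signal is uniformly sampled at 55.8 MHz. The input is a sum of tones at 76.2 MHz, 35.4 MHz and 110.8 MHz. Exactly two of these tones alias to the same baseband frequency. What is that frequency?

fs/2 = 27.9 MHz.
76.2 MHz mod fs = 20.4 MHz.
20.4 MHz ≤ fs/2 = 27.9 MHz, appears at 20.4 MHz.
35.4 MHz > fs/2 = 27.9 MHz, folds to fs − 35.4 MHz = 20.4 MHz.
110.8 MHz mod fs = 55 MHz.
55 MHz > fs/2 = 27.9 MHz, folds to fs − 55 MHz = 0.8 MHz.
35.4 MHz and 76.2 MHz both map to 20.4 MHz.

20.4 MHz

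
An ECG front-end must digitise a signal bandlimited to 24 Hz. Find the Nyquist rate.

48 Hz

Nyquist rate = 2 × 24 Hz = 48 Hz.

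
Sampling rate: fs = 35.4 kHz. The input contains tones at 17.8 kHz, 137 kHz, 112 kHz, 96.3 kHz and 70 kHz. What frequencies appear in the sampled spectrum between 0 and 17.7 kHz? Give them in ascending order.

fs/2 = 17.7 kHz.
17.8 kHz > fs/2 = 17.7 kHz, folds to fs − 17.8 kHz = 17.6 kHz.
137 kHz mod fs = 30.8 kHz.
30.8 kHz > fs/2 = 17.7 kHz, folds to fs − 30.8 kHz = 4.6 kHz.
112 kHz mod fs = 5.8 kHz.
5.8 kHz ≤ fs/2 = 17.7 kHz, appears at 5.8 kHz.
96.3 kHz mod fs = 25.5 kHz.
25.5 kHz > fs/2 = 17.7 kHz, folds to fs − 25.5 kHz = 9.9 kHz.
70 kHz mod fs = 34.6 kHz.
34.6 kHz > fs/2 = 17.7 kHz, folds to fs − 34.6 kHz = 0.8 kHz.
Distinct values: {0.8 kHz, 4.6 kHz, 5.8 kHz, 9.9 kHz, 17.6 kHz}.

0.8 kHz, 4.6 kHz, 5.8 kHz, 9.9 kHz, 17.6 kHz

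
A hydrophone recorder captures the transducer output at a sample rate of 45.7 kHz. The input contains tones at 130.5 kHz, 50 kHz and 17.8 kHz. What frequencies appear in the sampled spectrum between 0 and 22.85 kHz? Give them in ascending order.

fs/2 = 22.85 kHz.
130.5 kHz mod fs = 39.1 kHz.
39.1 kHz > fs/2 = 22.85 kHz, folds to fs − 39.1 kHz = 6.6 kHz.
50 kHz mod fs = 4.3 kHz.
4.3 kHz ≤ fs/2 = 22.85 kHz, appears at 4.3 kHz.
17.8 kHz ≤ fs/2 = 22.85 kHz, passes unchanged.
Distinct values: {4.3 kHz, 6.6 kHz, 17.8 kHz}.

4.3 kHz, 6.6 kHz, 17.8 kHz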